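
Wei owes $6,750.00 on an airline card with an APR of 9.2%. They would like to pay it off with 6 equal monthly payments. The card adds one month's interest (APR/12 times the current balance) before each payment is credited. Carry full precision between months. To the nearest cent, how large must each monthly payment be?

Monthly rate r = 9.2%/12 = 0.766667% = 0.00766667.
Level-payment amortization: P = B₀·r / (1 − (1+r)^(−n)) = 6750.00·0.00766667 / (1 − 1.00767^(−6)).
Denominator 1 − (1+r)^(−6) = 0.0447904732.
P = 51.75 / 0.0447904732 ≈ 1155.38.

$1,155.38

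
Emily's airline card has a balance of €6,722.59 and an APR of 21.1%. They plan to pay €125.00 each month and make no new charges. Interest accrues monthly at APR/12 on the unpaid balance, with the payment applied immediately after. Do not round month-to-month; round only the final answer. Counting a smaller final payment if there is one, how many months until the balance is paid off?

Monthly rate r = 21.1%/12 = 1.75833% = 0.0175833.
Recurrence: B ← B·(1+r) − €125.00.
Month 1: interest €118.21; balance after payment €6,715.80.
Month 2: interest €118.09; balance after payment €6,708.88.
Closed form: n = −ln(1 − rB₀/P)/ln(1+r) = −ln(0.054356)/ln(1.01758) ≈ 167.075, so the balance reaches zero during payment 168.

168 months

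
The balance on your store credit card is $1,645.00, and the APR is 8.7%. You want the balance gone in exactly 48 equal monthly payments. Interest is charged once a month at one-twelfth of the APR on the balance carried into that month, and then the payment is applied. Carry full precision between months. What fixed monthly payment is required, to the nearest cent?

$40.70

Monthly rate r = 8.7%/12 = 0.725% = 0.00725.
Level-payment amortization: P = B₀·r / (1 − (1+r)^(−n)) = 1645.00·0.00725 / (1 − 1.00725^(−48)).
Denominator 1 − (1+r)^(−48) = 0.293014105.
P = 11.9262 / 0.293014105 ≈ 40.70.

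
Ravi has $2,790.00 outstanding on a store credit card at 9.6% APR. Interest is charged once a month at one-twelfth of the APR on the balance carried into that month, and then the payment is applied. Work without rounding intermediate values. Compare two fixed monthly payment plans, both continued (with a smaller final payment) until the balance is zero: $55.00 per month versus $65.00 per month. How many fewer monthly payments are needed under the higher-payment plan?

Monthly rate r = 9.6%/12 = 0.8% = 0.008.
At $55.00/mo: n = ⌈−ln(1 − rB₀/P)/ln(1+r)⌉ = 66 payments (last $18.26); total interest = total paid − $2,790.00 = $803.26.
At $65.00/mo: 53 payments (last $51.53); total interest $641.53.
Payments saved = 66 − 53 = 13.

13 fewer payments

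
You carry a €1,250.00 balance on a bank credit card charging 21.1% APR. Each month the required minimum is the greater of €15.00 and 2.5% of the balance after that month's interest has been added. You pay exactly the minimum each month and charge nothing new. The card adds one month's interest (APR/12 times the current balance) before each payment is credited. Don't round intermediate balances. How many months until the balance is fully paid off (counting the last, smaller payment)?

Monthly rate r = 21.1%/12 = 1.75833% = 0.0175833.
While 2.5% of the post-interest balance exceeds €15.00, each month B ← (B·(1+r))·(1 − 0.025), i.e. B shrinks by the factor (1+r)·0.975 = 0.99214.
This holds for months 1–96. Entering month 97 the balance is €586.23; 2.5% of the post-interest balance is now below €15.00, so the flat €15.00 minimum applies from here.
From month 97 a fixed €15.00 at rate r clears €586.23 in 67 more payments. Total: 96 + 67 = 163 months.

163 months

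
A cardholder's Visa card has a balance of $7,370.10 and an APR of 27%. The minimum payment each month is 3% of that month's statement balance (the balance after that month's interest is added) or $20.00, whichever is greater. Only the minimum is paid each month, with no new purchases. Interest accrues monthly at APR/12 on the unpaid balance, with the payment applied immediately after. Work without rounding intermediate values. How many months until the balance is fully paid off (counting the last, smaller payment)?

Monthly rate r = 27%/12 = 2.25% = 0.0225.
While 3% of the post-interest balance exceeds $20.00, each month B ← (B·(1+r))·(1 − 0.03), i.e. B shrinks by the factor (1+r)·0.97 = 0.99182.
This holds for months 1–296. Entering month 297 the balance is $649.01; 3% of the post-interest balance is now below $20.00, so the flat $20.00 minimum applies from here.
From month 297 a fixed $20.00 at rate r clears $649.01 in 59 more payments. Total: 296 + 59 = 355 months.

355 months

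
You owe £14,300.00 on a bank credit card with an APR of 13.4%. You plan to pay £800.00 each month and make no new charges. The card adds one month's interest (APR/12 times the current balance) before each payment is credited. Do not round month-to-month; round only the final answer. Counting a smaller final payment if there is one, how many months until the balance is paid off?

21 months

Monthly rate r = 13.4%/12 = 1.11667% = 0.0111667.
Recurrence: B ← B·(1+r) − £800.00.
Month 1: interest £159.68; balance after payment £13,659.68.
Month 2: interest £152.53; balance after payment £13,012.22.
Closed form: n = −ln(1 − rB₀/P)/ln(1+r) = −ln(0.8004)/ln(1.01117) ≈ 20.050, so the balance reaches zero during payment 21.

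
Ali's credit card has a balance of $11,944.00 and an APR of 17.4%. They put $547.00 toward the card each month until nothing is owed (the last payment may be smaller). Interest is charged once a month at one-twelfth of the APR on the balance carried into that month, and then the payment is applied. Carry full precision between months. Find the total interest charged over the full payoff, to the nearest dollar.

$2,522

Monthly rate r = 17.4%/12 = 1.45% = 0.0145.
Payoff takes n = ⌈−ln(1 − rB₀/P)/ln(1+r)⌉ = ⌈26.445⌉ = 27 payments; the last is $244.26.
Total paid = 26·$547.00 + $244.26 = $14,466.26.
Total interest = total paid − principal = $14,466.26 − $11,944.00 = $2,522.26.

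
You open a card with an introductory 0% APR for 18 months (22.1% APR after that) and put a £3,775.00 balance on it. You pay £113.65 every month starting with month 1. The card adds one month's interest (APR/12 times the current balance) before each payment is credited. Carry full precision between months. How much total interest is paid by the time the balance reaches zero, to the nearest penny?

£318.52

Promo months 1–18 at r₀ = 0%/12 = 0; months 19+ at r₁ = 22.1%/12 = 0.0184167.
After month 18 (no interest yet): B = £3,775.00 − 18·£113.65 = £1,729.30.
Then at r₁ with £113.65/mo: n₂ = −ln(1 − r₁·B/P)/ln(1+r₁) ≈ 18.02 → 19 more payments.
Total paid = 36·£113.65 + £2.12 = £4,093.52; interest = £4,093.52 − £3,775.00 = £318.52.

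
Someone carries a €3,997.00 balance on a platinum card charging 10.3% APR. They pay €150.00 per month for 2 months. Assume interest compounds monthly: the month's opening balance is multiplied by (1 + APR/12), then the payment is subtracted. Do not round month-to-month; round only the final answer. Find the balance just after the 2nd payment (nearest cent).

Monthly rate r = 10.3%/12 = 0.858333% = 0.00858333.
Each month: B ← B·(1+r) − €150.00.
Month 1: interest €34.31; balance after payment €3,881.31.
Month 2: interest €33.31; balance after payment €3,764.62.

€3,764.62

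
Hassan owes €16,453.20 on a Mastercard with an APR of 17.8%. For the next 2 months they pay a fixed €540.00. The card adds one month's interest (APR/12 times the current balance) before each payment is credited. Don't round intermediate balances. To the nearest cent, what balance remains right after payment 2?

€15,856.92

Monthly rate r = 17.8%/12 = 1.48333% = 0.0148333.
Each month: B ← B·(1+r) − €540.00.
Month 1: interest €244.06; balance after payment €16,157.26.
Month 2: interest €239.67; balance after payment €15,856.92.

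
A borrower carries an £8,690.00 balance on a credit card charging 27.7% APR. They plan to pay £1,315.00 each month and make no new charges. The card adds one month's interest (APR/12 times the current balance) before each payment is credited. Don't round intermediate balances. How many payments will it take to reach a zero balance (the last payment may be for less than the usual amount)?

Monthly rate r = 27.7%/12 = 2.30833% = 0.0230833.
Recurrence: B ← B·(1+r) − £1,315.00.
Month 1: interest £200.59; balance after payment £7,575.59.
Month 2: interest £174.87; balance after payment £6,435.46.
Closed form: n = −ln(1 − rB₀/P)/ln(1+r) = −ln(0.84746)/ln(1.02308) ≈ 7.253, so the balance reaches zero during payment 8.

8 months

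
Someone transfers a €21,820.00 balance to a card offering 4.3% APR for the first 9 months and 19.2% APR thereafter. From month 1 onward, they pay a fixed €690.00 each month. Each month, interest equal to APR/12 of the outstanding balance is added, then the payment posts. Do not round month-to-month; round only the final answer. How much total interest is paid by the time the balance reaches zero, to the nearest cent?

Promo months 1–9 at r₀ = 4.3%/12 = 0.00358333; months 10+ at r₁ = 19.2%/12 = 0.016.
After month 9: iterate B ← B·(1+r₀) − €690.00 for 9 months → €16,234.11.
Then at r₁ with €690.00/mo: n₂ = −ln(1 − r₁·B/P)/ln(1+r₁) ≈ 29.76 → 30 more payments.
Total paid = 38·€690.00 + €522.12 = €26,742.12; interest = €26,742.12 − €21,820.00 = €4,922.12.

€4,922.12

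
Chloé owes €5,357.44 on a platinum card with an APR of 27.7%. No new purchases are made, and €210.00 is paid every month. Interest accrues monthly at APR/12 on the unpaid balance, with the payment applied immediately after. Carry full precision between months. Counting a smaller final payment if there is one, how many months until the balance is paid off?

39 months

Monthly rate r = 27.7%/12 = 2.30833% = 0.0230833.
Recurrence: B ← B·(1+r) − €210.00.
Month 1: interest €123.67; balance after payment €5,271.11.
Month 2: interest €121.67; balance after payment €5,182.78.
Closed form: n = −ln(1 − rB₀/P)/ln(1+r) = −ln(0.41111)/ln(1.02308) ≈ 38.951, so the balance reaches zero during payment 39.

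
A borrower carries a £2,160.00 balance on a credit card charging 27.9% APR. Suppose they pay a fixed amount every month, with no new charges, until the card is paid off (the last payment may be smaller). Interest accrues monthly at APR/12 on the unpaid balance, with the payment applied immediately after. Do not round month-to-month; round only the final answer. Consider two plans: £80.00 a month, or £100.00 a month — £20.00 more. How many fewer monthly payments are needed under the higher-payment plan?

12 fewer payments

Monthly rate r = 27.9%/12 = 2.325% = 0.02325.
At £80.00/mo: n = ⌈−ln(1 − rB₀/P)/ln(1+r)⌉ = 43 payments (last £79.60); total interest = total paid − £2,160.00 = £1,279.60.
At £100.00/mo: 31 payments (last £35.25); total interest £875.25.
Payments saved = 43 − 31 = 12.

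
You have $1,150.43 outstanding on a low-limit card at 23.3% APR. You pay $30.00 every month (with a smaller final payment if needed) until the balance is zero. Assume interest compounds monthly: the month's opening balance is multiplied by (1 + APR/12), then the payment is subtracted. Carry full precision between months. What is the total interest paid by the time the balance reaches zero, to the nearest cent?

Monthly rate r = 23.3%/12 = 1.94167% = 0.0194167.
Payoff takes n = ⌈−ln(1 − rB₀/P)/ln(1+r)⌉ = ⌈70.974⌉ = 71 payments; the last is $29.21.
Total paid = 70·$30.00 + $29.21 = $2,129.21.
Total interest = total paid − principal = $2,129.21 − $1,150.43 = $978.78.

$978.78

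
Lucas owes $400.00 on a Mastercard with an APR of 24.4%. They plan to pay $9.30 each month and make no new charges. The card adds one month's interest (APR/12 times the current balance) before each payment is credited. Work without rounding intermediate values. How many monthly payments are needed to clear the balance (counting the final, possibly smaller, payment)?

104 payments

Monthly rate r = 24.4%/12 = 2.03333% = 0.0203333.
Recurrence: B ← B·(1+r) − $9.30.
Month 1: interest $8.13; balance after payment $398.83.
Month 2: interest $8.11; balance after payment $397.64.
Closed form: n = −ln(1 − rB₀/P)/ln(1+r) = −ln(0.12545)/ln(1.02033) ≈ 103.126, so the balance reaches zero during payment 104.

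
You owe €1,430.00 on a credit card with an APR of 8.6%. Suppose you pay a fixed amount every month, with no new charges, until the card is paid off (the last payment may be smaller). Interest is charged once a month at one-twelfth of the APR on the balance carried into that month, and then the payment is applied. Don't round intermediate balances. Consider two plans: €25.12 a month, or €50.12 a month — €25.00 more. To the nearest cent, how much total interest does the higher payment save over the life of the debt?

Monthly rate r = 8.6%/12 = 0.716667% = 0.00716667.
At €25.12/mo: n = ⌈−ln(1 − rB₀/P)/ln(1+r)⌉ = 74 payments (last €10.24); total interest = total paid − €1,430.00 = €414.00.
At €50.12/mo: 33 payments (last €1.68); total interest €175.52.
Interest saved = €414.00 − €175.52 = €238.48.

€238.48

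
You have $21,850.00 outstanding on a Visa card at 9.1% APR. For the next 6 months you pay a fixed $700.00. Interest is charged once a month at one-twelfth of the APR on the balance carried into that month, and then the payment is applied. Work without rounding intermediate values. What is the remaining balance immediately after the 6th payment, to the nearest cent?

$18,582.78

Monthly rate r = 9.1%/12 = 0.758333% = 0.00758333.
Each month: B ← B·(1+r) − $700.00.
Month 1: interest $165.70; balance after payment $21,315.70.
Month 2: interest $161.64; balance after payment $20,777.34.
Month 3: interest $157.56; balance after payment $20,234.90.
Month 4: interest $153.45; balance after payment $19,688.35.
Month 5: interest $149.30; balance after payment $19,137.65.
Month 6: interest $145.13; balance after payment $18,582.78.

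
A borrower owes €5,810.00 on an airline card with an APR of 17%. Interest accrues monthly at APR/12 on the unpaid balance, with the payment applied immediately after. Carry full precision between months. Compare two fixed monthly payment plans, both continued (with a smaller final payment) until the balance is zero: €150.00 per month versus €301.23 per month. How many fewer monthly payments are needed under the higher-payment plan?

Monthly rate r = 17%/12 = 1.41667% = 0.0141667.
At €150.00/mo: n = ⌈−ln(1 − rB₀/P)/ln(1+r)⌉ = 57 payments (last €84.56); total interest = total paid − €5,810.00 = €2,674.56.
At €301.23/mo: 23 payments (last €207.75); total interest €1,024.81.
Payments saved = 57 − 23 = 34.

34 fewer payments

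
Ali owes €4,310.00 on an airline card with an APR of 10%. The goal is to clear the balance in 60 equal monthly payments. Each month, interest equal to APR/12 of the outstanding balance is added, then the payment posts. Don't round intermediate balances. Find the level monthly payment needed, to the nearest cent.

Monthly rate r = 10%/12 = 0.833333% = 0.00833333.
Level-payment amortization: P = B₀·r / (1 − (1+r)^(−n)) = 4310.00·0.00833333 / (1 − 1.00833^(−60)).
Denominator 1 − (1+r)^(−60) = 0.392211409.
P = 35.9167 / 0.392211409 ≈ 91.57.

€91.57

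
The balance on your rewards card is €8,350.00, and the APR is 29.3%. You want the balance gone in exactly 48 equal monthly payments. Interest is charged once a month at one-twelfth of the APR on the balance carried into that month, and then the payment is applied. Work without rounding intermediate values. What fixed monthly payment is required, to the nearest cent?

€297.26

Monthly rate r = 29.3%/12 = 2.44167% = 0.0244167.
Level-payment amortization: P = B₀·r / (1 − (1+r)^(−n)) = 8350.00·0.0244167 / (1 − 1.02442^(−48)).
Denominator 1 − (1+r)^(−48) = 0.685861264.
P = 203.879 / 0.685861264 ≈ 297.26.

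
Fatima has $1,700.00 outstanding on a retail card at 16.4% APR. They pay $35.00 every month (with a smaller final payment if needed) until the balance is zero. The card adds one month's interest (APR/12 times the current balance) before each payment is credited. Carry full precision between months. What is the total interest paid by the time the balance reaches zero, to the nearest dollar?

Monthly rate r = 16.4%/12 = 1.36667% = 0.0136667.
Payoff takes n = ⌈−ln(1 − rB₀/P)/ln(1+r)⌉ = ⌈80.306⌉ = 81 payments; the last is $10.75.
Total paid = 80·$35.00 + $10.75 = $2,810.75.
Total interest = total paid − principal = $2,810.75 − $1,700.00 = $1,110.75.

$1,111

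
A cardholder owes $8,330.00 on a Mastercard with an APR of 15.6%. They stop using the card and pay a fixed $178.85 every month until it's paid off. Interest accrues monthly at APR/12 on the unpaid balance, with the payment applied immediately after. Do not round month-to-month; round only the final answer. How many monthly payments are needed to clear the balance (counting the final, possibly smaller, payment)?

Monthly rate r = 15.6%/12 = 1.3% = 0.013.
Recurrence: B ← B·(1+r) − $178.85.
Month 1: interest $108.29; balance after payment $8,259.44.
Month 2: interest $107.37; balance after payment $8,187.96.
Closed form: n = −ln(1 − rB₀/P)/ln(1+r) = −ln(0.39452)/ln(1.013) ≈ 72.009, so the balance reaches zero during payment 73.

73 payments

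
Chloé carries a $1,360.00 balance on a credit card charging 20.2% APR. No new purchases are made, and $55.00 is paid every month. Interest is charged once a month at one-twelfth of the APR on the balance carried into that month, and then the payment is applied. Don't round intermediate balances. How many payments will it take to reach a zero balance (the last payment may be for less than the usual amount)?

Monthly rate r = 20.2%/12 = 1.68333% = 0.0168333.
Recurrence: B ← B·(1+r) − $55.00.
Month 1: interest $22.89; balance after payment $1,327.89.
Month 2: interest $22.35; balance after payment $1,295.25.
Closed form: n = −ln(1 − rB₀/P)/ln(1+r) = −ln(0.58376)/ln(1.01683) ≈ 32.245, so the balance reaches zero during payment 33.

33 months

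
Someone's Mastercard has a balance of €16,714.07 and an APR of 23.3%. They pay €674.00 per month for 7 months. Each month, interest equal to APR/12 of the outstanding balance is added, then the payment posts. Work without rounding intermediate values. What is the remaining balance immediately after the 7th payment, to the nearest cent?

€14,120.59

Monthly rate r = 23.3%/12 = 1.94167% = 0.0194167.
Each month: B ← B·(1+r) − €674.00.
Month 1: interest €324.53; balance after payment €16,364.60.
Month 2: interest €317.75; balance after payment €16,008.35.
Month 3: interest €310.83; balance after payment €15,645.18.
Month 4: interest €303.78; balance after payment €15,274.95.
Month 5: interest €296.59; balance after payment €14,897.54.
Month 6: interest €289.26; balance after payment €14,512.80.
Month 7: interest €281.79; balance after payment €14,120.59.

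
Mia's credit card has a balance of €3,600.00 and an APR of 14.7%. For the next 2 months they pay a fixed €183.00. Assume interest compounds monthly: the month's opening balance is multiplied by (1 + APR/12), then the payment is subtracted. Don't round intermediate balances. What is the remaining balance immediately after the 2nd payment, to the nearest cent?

€3,320.50

Monthly rate r = 14.7%/12 = 1.225% = 0.01225.
Each month: B ← B·(1+r) − €183.00.
Month 1: interest €44.10; balance after payment €3,461.10.
Month 2: interest €42.40; balance after payment €3,320.50.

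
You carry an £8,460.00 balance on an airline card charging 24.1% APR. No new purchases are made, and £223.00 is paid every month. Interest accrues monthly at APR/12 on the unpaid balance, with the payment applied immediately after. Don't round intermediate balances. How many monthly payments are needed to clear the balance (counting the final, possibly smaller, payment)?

Monthly rate r = 24.1%/12 = 2.00833% = 0.0200833.
Recurrence: B ← B·(1+r) − £223.00.
Month 1: interest £169.91; balance after payment £8,406.91.
Month 2: interest £168.84; balance after payment £8,352.74.
Closed form: n = −ln(1 − rB₀/P)/ln(1+r) = −ln(0.23809)/ln(1.02008) ≈ 72.172, so the balance reaches zero during payment 73.

73 payments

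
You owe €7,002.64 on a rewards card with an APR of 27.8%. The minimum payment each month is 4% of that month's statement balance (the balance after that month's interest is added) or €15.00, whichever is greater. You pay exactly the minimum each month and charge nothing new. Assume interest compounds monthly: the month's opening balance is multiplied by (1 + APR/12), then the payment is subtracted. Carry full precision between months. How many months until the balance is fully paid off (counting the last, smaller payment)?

Monthly rate r = 27.8%/12 = 2.31667% = 0.0231667.
While 4% of the post-interest balance exceeds €15.00, each month B ← (B·(1+r))·(1 − 0.04), i.e. B shrinks by the factor (1+r)·0.96 = 0.98224.
This holds for months 1–165. Entering month 166 the balance is €364.06; 4% of the post-interest balance is now below €15.00, so the flat €15.00 minimum applies from here.
From month 166 a fixed €15.00 at rate r clears €364.06 in 37 more payments. Total: 165 + 37 = 202 months.

202 months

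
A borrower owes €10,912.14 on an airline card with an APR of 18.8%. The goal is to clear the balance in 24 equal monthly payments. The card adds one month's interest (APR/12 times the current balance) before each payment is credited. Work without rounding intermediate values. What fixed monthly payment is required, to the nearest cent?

Monthly rate r = 18.8%/12 = 1.56667% = 0.0156667.
Level-payment amortization: P = B₀·r / (1 − (1+r)^(−n)) = 10912.14·0.0156667 / (1 − 1.01567^(−24)).
Denominator 1 − (1+r)^(−24) = 0.311393351.
P = 170.957 / 0.311393351 ≈ 549.01.

€549.01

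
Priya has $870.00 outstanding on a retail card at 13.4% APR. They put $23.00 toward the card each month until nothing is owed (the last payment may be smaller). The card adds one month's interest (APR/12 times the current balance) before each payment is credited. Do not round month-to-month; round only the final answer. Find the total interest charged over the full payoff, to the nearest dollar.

Monthly rate r = 13.4%/12 = 1.11667% = 0.0111667.
Payoff takes n = ⌈−ln(1 − rB₀/P)/ln(1+r)⌉ = ⌈49.425⌉ = 50 payments; the last is $9.82.
Total paid = 49·$23.00 + $9.82 = $1,136.82.
Total interest = total paid − principal = $1,136.82 − $870.00 = $266.82.

$267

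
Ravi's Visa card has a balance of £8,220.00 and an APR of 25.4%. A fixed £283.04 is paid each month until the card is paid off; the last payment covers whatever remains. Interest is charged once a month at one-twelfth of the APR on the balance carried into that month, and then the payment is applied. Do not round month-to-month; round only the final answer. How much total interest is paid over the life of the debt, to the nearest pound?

£4,669

Monthly rate r = 25.4%/12 = 2.11667% = 0.0211667.
Payoff takes n = ⌈−ln(1 − rB₀/P)/ln(1+r)⌉ = ⌈45.536⌉ = 46 payments; the last is £152.38.
Total paid = 45·£283.04 + £152.38 = £12,889.18.
Total interest = total paid − principal = £12,889.18 − £8,220.00 = £4,669.18.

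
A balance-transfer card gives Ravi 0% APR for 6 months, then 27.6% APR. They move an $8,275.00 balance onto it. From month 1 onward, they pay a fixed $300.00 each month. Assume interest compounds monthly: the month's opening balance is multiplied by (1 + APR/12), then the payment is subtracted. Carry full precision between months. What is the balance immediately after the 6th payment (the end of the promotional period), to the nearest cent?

Promo months 1–6 at r₀ = 0%/12 = 0; months 7+ at r₁ = 27.6%/12 = 0.023.
After month 6 (no interest yet): B = $8,275.00 − 6·$300.00 = $6,475.00.

$6,475.00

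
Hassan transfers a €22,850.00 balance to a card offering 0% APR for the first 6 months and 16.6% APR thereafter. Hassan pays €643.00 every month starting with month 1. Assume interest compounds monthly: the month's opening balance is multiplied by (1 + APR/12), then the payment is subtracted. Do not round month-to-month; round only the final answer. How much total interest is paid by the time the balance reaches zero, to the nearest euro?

Promo months 1–6 at r₀ = 0%/12 = 0; months 7+ at r₁ = 16.6%/12 = 0.0138333.
After month 6 (no interest yet): B = €22,850.00 − 6·€643.00 = €18,992.00.
Then at r₁ with €643.00/mo: n₂ = −ln(1 − r₁·B/P)/ln(1+r₁) ≈ 38.23 → 39 more payments.
Total paid = 44·€643.00 + €149.62 = €28,441.62; interest = €28,441.62 − €22,850.00 = €5,591.62.

€5,592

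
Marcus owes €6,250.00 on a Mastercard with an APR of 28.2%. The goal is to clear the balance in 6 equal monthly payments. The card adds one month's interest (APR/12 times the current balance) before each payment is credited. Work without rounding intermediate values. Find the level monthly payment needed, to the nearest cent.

€1,129.00

Monthly rate r = 28.2%/12 = 2.35% = 0.0235.
Level-payment amortization: P = B₀·r / (1 − (1+r)^(−n)) = 6250.00·0.0235 / (1 − 1.0235^(−6)).
Denominator 1 − (1+r)^(−6) = 0.130092815.
P = 146.875 / 0.130092815 ≈ 1129.00.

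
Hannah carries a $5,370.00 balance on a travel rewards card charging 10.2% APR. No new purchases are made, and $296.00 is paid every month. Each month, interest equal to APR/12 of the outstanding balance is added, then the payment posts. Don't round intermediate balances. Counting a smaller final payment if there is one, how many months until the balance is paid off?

20 payments

Monthly rate r = 10.2%/12 = 0.85% = 0.0085.
Recurrence: B ← B·(1+r) − $296.00.
Month 1: interest $45.64; balance after payment $5,119.65.
Month 2: interest $43.52; balance after payment $4,867.16.
Closed form: n = −ln(1 − rB₀/P)/ln(1+r) = −ln(0.84579)/ln(1.0085) ≈ 19.787, so the balance reaches zero during payment 20.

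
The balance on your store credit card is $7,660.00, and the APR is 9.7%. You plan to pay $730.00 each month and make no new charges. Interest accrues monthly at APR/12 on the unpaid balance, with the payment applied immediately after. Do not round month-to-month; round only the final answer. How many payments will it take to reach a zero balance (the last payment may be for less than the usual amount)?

Monthly rate r = 9.7%/12 = 0.808333% = 0.00808333.
Recurrence: B ← B·(1+r) − $730.00.
Month 1: interest $61.92; balance after payment $6,991.92.
Month 2: interest $56.52; balance after payment $6,318.44.
Closed form: n = −ln(1 − rB₀/P)/ln(1+r) = −ln(0.91518)/ln(1.00808) ≈ 11.009, so the balance reaches zero during payment 12.

12 payments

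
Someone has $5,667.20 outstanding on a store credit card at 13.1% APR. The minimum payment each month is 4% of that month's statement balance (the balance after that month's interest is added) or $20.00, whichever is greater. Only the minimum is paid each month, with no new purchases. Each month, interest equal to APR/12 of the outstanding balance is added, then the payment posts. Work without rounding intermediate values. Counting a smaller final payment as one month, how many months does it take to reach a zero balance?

111 months

Monthly rate r = 13.1%/12 = 1.09167% = 0.0109167.
While 4% of the post-interest balance exceeds $20.00, each month B ← (B·(1+r))·(1 − 0.04), i.e. B shrinks by the factor (1+r)·0.96 = 0.97048.
This holds for months 1–82. Entering month 83 the balance is $485.59; 4% of the post-interest balance is now below $20.00, so the flat $20.00 minimum applies from here.
From month 83 a fixed $20.00 at rate r clears $485.59 in 29 more payments. Total: 82 + 29 = 111 months.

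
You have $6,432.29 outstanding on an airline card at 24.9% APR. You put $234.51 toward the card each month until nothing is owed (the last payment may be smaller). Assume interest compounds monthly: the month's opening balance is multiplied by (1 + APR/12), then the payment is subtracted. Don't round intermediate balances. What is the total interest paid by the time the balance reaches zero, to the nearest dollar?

$3,182

Monthly rate r = 24.9%/12 = 2.075% = 0.02075.
Payoff takes n = ⌈−ln(1 − rB₀/P)/ln(1+r)⌉ = ⌈40.997⌉ = 41 payments; the last is $233.81.
Total paid = 40·$234.51 + $233.81 = $9,614.21.
Total interest = total paid − principal = $9,614.21 − $6,432.29 = $3,181.92.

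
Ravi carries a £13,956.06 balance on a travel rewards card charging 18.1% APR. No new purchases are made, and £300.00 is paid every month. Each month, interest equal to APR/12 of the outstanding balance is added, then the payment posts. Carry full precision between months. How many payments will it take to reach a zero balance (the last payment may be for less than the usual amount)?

81 months

Monthly rate r = 18.1%/12 = 1.50833% = 0.0150833.
Recurrence: B ← B·(1+r) − £300.00.
Month 1: interest £210.50; balance after payment £13,866.56.
Month 2: interest £209.15; balance after payment £13,775.72.
Closed form: n = −ln(1 − rB₀/P)/ln(1+r) = −ln(0.29832)/ln(1.01508) ≈ 80.797, so the balance reaches zero during payment 81.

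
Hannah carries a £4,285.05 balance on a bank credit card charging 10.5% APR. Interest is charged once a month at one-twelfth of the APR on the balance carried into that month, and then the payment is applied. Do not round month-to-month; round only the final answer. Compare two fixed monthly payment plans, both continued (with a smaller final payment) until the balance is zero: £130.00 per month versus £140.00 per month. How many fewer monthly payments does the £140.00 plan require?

Monthly rate r = 10.5%/12 = 0.875% = 0.00875.
At £130.00/mo: n = ⌈−ln(1 − rB₀/P)/ln(1+r)⌉ = 40 payments (last £7.45); total interest = total paid − £4,285.05 = £792.40.
At £140.00/mo: 36 payments (last £109.46); total interest £724.41.
Payments saved = 40 − 36 = 4.

4 fewer payments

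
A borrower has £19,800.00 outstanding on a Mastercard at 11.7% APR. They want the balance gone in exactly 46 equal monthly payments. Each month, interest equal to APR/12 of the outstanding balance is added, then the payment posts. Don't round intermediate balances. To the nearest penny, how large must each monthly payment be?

£536.21

Monthly rate r = 11.7%/12 = 0.975% = 0.00975.
Level-payment amortization: P = B₀·r / (1 − (1+r)^(−n)) = 19800.00·0.00975 / (1 − 1.00975^(−46)).
Denominator 1 − (1+r)^(−46) = 0.360025963.
P = 193.05 / 0.360025963 ≈ 536.21.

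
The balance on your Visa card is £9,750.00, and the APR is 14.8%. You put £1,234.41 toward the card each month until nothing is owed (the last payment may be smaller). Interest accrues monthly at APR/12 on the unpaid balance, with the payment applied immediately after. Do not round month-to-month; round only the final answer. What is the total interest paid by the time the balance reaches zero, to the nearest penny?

Monthly rate r = 14.8%/12 = 1.23333% = 0.0123333.
Payoff takes n = ⌈−ln(1 − rB₀/P)/ln(1+r)⌉ = ⌈8.361⌉ = 9 payments; the last is £447.78.
Total paid = 8·£1,234.41 + £447.78 = £10,323.06.
Total interest = total paid − principal = £10,323.06 − £9,750.00 = £573.06.

£573.06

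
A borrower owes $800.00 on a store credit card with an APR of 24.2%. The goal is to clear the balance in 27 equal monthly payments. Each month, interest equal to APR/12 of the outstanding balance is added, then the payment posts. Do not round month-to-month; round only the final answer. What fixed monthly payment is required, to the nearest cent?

Monthly rate r = 24.2%/12 = 2.01667% = 0.0201667.
Level-payment amortization: P = B₀·r / (1 − (1+r)^(−n)) = 800.00·0.0201667 / (1 − 1.02017^(−27)).
Denominator 1 − (1+r)^(−27) = 0.416716738.
P = 16.1333 / 0.416716738 ≈ 38.72.

$38.72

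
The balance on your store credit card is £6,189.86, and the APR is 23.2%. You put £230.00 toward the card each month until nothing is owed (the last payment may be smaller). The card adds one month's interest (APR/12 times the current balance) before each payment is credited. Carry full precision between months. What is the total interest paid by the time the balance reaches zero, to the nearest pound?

Monthly rate r = 23.2%/12 = 1.93333% = 0.0193333.
Payoff takes n = ⌈−ln(1 − rB₀/P)/ln(1+r)⌉ = ⌈38.363⌉ = 39 payments; the last is £84.04.
Total paid = 38·£230.00 + £84.04 = £8,824.04.
Total interest = total paid − principal = £8,824.04 − £6,189.86 = £2,634.18.

£2,634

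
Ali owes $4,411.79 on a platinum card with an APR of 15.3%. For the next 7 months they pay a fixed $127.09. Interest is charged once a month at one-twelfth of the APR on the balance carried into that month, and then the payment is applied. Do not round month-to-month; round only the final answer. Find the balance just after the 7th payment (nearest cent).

$3,896.54

Monthly rate r = 15.3%/12 = 1.275% = 0.01275.
Each month: B ← B·(1+r) − $127.09.
Month 1: interest $56.25; balance after payment $4,340.95.
Month 2: interest $55.35; balance after payment $4,269.21.
Month 3: interest $54.43; balance after payment $4,196.55.
Month 4: interest $53.51; balance after payment $4,122.97.
Month 5: interest $52.57; balance after payment $4,048.44.
Month 6: interest $51.62; balance after payment $3,972.97.
Month 7: interest $50.66; balance after payment $3,896.54.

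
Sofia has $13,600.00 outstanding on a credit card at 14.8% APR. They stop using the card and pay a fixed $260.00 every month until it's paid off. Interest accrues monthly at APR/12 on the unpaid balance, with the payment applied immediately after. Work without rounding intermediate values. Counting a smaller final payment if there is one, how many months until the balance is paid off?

85 months

Monthly rate r = 14.8%/12 = 1.23333% = 0.0123333.
Recurrence: B ← B·(1+r) − $260.00.
Month 1: interest $167.73; balance after payment $13,507.73.
Month 2: interest $166.60; balance after payment $13,414.33.
Closed form: n = −ln(1 − rB₀/P)/ln(1+r) = −ln(0.35487)/ln(1.01233) ≈ 84.517, so the balance reaches zero during payment 85.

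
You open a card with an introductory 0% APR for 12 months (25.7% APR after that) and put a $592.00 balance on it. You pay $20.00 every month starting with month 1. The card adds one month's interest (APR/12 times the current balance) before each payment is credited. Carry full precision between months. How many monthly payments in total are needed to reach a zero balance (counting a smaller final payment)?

Promo months 1–12 at r₀ = 0%/12 = 0; months 13+ at r₁ = 25.7%/12 = 0.0214167.
After month 12 (no interest yet): B = $592.00 − 12·$20.00 = $352.00.
Then at r₁ with $20.00/mo: n₂ = −ln(1 − r₁·B/P)/ln(1+r₁) ≈ 22.33 → 23 more payments.

35 months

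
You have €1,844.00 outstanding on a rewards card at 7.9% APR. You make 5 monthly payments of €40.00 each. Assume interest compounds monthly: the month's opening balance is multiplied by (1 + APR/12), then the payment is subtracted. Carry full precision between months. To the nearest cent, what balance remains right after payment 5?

Monthly rate r = 7.9%/12 = 0.658333% = 0.00658333.
Each month: B ← B·(1+r) − €40.00.
Month 1: interest €12.14; balance after payment €1,816.14.
Month 2: interest €11.96; balance after payment €1,788.10.
Month 3: interest €11.77; balance after payment €1,759.87.
Month 4: interest €11.59; balance after payment €1,731.45.
Month 5: interest €11.40; balance after payment €1,702.85.

€1,702.85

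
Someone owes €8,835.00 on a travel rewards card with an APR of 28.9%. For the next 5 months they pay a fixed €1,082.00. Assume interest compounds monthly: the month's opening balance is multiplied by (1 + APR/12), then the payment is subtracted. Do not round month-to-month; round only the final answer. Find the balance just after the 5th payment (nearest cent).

€4,274.44

Monthly rate r = 28.9%/12 = 2.40833% = 0.0240833.
Each month: B ← B·(1+r) − €1,082.00.
Month 1: interest €212.78; balance after payment €7,965.78.
Month 2: interest €191.84; balance after payment €7,075.62.
Month 3: interest €170.40; balance after payment €6,164.02.
Month 4: interest €148.45; balance after payment €5,230.47.
Month 5: interest €125.97; balance after payment €4,274.44.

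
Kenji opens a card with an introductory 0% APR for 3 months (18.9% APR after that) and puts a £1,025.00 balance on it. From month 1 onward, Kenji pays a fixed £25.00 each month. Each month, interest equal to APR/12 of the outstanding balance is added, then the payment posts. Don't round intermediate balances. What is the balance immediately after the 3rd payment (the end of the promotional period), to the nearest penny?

Promo months 1–3 at r₀ = 0%/12 = 0; months 4+ at r₁ = 18.9%/12 = 0.01575.
After month 3 (no interest yet): B = £1,025.00 − 3·£25.00 = £950.00.

£950.00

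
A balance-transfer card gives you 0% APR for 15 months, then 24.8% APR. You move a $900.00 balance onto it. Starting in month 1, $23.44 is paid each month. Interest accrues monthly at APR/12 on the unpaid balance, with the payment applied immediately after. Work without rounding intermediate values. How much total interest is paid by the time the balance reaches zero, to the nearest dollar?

$209

Promo months 1–15 at r₀ = 0%/12 = 0; months 16+ at r₁ = 24.8%/12 = 0.0206667.
After month 15 (no interest yet): B = $900.00 − 15·$23.44 = $548.40.
Then at r₁ with $23.44/mo: n₂ = −ln(1 − r₁·B/P)/ln(1+r₁) ≈ 32.30 → 33 more payments.
Total paid = 47·$23.44 + $7.06 = $1,108.74; interest = $1,108.74 − $900.00 = $208.74.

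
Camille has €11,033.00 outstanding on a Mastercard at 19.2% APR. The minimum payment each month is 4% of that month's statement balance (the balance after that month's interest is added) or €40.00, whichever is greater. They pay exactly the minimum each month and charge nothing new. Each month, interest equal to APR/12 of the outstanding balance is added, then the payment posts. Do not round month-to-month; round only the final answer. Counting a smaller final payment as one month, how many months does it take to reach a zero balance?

129 months

Monthly rate r = 19.2%/12 = 1.6% = 0.016.
While 4% of the post-interest balance exceeds €40.00, each month B ← (B·(1+r))·(1 − 0.04), i.e. B shrinks by the factor (1+r)·0.96 = 0.97536.
This holds for months 1–97. Entering month 98 the balance is €981.05; 4% of the post-interest balance is now below €40.00, so the flat €40.00 minimum applies from here.
From month 98 a fixed €40.00 at rate r clears €981.05 in 32 more payments. Total: 97 + 32 = 129 months.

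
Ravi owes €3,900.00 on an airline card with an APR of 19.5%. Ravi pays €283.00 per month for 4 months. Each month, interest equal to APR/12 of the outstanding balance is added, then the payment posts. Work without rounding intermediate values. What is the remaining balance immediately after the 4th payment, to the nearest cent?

Monthly rate r = 19.5%/12 = 1.625% = 0.01625.
Each month: B ← B·(1+r) − €283.00.
Month 1: interest €63.38; balance after payment €3,680.38.
Month 2: interest €59.81; balance after payment €3,457.18.
Month 3: interest €56.18; balance after payment €3,230.36.
Month 4: interest €52.49; balance after payment €2,999.85.

€2,999.85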